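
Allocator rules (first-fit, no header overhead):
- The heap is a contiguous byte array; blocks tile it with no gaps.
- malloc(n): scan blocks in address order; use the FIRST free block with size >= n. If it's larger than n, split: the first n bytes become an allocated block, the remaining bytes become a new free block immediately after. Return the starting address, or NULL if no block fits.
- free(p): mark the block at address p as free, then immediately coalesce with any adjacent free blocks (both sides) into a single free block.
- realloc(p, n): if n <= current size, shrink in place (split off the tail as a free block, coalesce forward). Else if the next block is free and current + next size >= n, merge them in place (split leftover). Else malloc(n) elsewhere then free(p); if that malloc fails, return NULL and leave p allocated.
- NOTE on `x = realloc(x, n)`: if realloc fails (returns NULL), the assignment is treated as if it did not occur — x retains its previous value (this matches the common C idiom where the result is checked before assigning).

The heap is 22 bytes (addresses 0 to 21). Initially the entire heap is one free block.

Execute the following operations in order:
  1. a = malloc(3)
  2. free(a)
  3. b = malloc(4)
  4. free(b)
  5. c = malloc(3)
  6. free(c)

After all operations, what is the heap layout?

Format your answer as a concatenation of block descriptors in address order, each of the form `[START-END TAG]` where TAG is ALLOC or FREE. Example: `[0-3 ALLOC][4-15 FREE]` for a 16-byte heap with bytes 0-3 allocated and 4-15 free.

Answer: [0-21 FREE]

Derivation:
Op 1: a = malloc(3) -> a = 0; heap: [0-2 ALLOC][3-21 FREE]
Op 2: free(a) -> (freed a); heap: [0-21 FREE]
Op 3: b = malloc(4) -> b = 0; heap: [0-3 ALLOC][4-21 FREE]
Op 4: free(b) -> (freed b); heap: [0-21 FREE]
Op 5: c = malloc(3) -> c = 0; heap: [0-2 ALLOC][3-21 FREE]
Op 6: free(c) -> (freed c); heap: [0-21 FREE]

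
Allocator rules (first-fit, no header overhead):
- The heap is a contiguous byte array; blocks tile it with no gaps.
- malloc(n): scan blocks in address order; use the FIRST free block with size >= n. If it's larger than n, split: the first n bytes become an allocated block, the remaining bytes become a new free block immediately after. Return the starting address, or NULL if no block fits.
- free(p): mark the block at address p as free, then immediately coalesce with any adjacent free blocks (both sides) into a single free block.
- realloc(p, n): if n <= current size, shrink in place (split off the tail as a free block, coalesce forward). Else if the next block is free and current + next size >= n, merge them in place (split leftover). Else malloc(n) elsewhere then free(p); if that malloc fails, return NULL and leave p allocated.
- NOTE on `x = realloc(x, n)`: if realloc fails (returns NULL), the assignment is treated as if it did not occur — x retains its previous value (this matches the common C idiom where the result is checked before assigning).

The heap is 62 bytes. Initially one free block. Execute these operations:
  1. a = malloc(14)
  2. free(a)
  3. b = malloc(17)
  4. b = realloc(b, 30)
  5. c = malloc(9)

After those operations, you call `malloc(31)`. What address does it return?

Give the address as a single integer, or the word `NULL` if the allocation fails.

Op 1: a = malloc(14) -> a = 0; heap: [0-13 ALLOC][14-61 FREE]
Op 2: free(a) -> (freed a); heap: [0-61 FREE]
Op 3: b = malloc(17) -> b = 0; heap: [0-16 ALLOC][17-61 FREE]
Op 4: b = realloc(b, 30) -> b = 0; heap: [0-29 ALLOC][30-61 FREE]
Op 5: c = malloc(9) -> c = 30; heap: [0-29 ALLOC][30-38 ALLOC][39-61 FREE]
malloc(31): first-fit scan over [0-29 ALLOC][30-38 ALLOC][39-61 FREE] -> NULL

Answer: NULL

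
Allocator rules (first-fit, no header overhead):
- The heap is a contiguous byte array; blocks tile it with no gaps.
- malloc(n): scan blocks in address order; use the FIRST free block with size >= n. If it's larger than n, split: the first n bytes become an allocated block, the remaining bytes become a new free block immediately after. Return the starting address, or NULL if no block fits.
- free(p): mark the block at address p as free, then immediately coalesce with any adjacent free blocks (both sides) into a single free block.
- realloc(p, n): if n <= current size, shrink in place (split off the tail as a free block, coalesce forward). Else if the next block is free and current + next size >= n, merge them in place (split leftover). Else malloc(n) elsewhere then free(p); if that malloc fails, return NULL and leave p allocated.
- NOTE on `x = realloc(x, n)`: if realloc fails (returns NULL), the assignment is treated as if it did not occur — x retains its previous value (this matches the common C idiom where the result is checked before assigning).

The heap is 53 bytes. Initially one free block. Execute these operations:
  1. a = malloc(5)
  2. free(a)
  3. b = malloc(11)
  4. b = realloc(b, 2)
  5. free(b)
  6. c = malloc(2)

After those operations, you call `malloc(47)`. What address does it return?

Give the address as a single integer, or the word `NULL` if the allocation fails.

Op 1: a = malloc(5) -> a = 0; heap: [0-4 ALLOC][5-52 FREE]
Op 2: free(a) -> (freed a); heap: [0-52 FREE]
Op 3: b = malloc(11) -> b = 0; heap: [0-10 ALLOC][11-52 FREE]
Op 4: b = realloc(b, 2) -> b = 0; heap: [0-1 ALLOC][2-52 FREE]
Op 5: free(b) -> (freed b); heap: [0-52 FREE]
Op 6: c = malloc(2) -> c = 0; heap: [0-1 ALLOC][2-52 FREE]
malloc(47): first-fit scan over [0-1 ALLOC][2-52 FREE] -> 2

Answer: 2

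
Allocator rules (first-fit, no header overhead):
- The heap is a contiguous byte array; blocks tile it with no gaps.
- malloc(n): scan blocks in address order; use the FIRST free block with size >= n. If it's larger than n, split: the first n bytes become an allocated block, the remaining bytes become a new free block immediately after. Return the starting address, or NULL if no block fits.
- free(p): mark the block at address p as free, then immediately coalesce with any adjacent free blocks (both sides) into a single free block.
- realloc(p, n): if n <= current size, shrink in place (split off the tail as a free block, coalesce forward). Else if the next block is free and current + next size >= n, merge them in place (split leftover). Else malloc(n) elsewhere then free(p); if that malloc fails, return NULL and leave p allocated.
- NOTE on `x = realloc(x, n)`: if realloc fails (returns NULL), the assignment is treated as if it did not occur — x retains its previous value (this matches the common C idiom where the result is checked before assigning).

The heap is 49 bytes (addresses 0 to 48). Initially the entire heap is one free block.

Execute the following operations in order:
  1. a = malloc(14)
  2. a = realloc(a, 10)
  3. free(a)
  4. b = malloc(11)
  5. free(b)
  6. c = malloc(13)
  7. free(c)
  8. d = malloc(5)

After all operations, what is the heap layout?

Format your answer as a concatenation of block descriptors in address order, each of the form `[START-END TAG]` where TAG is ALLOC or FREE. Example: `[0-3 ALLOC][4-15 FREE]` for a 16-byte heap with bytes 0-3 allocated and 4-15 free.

Answer: [0-4 ALLOC][5-48 FREE]

Derivation:
Op 1: a = malloc(14) -> a = 0; heap: [0-13 ALLOC][14-48 FREE]
Op 2: a = realloc(a, 10) -> a = 0; heap: [0-9 ALLOC][10-48 FREE]
Op 3: free(a) -> (freed a); heap: [0-48 FREE]
Op 4: b = malloc(11) -> b = 0; heap: [0-10 ALLOC][11-48 FREE]
Op 5: free(b) -> (freed b); heap: [0-48 FREE]
Op 6: c = malloc(13) -> c = 0; heap: [0-12 ALLOC][13-48 FREE]
Op 7: free(c) -> (freed c); heap: [0-48 FREE]
Op 8: d = malloc(5) -> d = 0; heap: [0-4 ALLOC][5-48 FREE]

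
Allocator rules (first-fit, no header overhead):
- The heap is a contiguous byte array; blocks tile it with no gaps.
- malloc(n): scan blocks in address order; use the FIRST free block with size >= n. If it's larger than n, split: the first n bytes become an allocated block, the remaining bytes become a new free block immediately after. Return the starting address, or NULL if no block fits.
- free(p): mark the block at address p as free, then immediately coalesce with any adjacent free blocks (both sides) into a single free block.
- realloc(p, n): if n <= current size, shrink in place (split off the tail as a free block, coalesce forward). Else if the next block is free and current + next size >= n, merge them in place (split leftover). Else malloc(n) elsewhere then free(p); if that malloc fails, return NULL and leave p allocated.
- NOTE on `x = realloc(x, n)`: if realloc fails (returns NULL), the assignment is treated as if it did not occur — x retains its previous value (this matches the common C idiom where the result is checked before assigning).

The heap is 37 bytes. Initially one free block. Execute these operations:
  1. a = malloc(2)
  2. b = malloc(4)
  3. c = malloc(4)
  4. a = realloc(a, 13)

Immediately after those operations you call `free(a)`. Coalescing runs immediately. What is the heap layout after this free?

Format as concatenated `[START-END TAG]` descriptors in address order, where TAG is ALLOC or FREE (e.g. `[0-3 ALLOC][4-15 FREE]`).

Answer: [0-1 FREE][2-5 ALLOC][6-9 ALLOC][10-36 FREE]

Derivation:
Op 1: a = malloc(2) -> a = 0; heap: [0-1 ALLOC][2-36 FREE]
Op 2: b = malloc(4) -> b = 2; heap: [0-1 ALLOC][2-5 ALLOC][6-36 FREE]
Op 3: c = malloc(4) -> c = 6; heap: [0-1 ALLOC][2-5 ALLOC][6-9 ALLOC][10-36 FREE]
Op 4: a = realloc(a, 13) -> a = 10; heap: [0-1 FREE][2-5 ALLOC][6-9 ALLOC][10-22 ALLOC][23-36 FREE]
free(a): a = 10 -> block [10-22 ALLOC]; mark free, coalesce with adjacent free neighbors -> [0-1 FREE][2-5 ALLOC][6-9 ALLOC][10-36 FREE]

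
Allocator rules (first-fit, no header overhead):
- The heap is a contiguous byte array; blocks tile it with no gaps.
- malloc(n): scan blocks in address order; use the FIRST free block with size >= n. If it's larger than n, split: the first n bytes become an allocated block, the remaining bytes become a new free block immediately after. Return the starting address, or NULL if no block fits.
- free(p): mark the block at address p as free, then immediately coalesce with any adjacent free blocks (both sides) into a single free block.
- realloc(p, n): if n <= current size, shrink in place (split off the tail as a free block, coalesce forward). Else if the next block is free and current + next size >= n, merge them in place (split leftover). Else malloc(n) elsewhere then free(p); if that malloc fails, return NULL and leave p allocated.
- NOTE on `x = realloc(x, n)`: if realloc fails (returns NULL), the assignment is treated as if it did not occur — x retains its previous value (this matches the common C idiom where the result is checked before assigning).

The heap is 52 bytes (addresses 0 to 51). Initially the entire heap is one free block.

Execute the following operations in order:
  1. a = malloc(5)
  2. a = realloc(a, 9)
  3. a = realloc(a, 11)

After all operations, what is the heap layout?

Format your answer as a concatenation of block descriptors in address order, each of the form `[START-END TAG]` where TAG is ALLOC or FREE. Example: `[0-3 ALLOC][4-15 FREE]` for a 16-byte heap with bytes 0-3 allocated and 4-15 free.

Op 1: a = malloc(5) -> a = 0; heap: [0-4 ALLOC][5-51 FREE]
Op 2: a = realloc(a, 9) -> a = 0; heap: [0-8 ALLOC][9-51 FREE]
Op 3: a = realloc(a, 11) -> a = 0; heap: [0-10 ALLOC][11-51 FREE]

Answer: [0-10 ALLOC][11-51 FREE]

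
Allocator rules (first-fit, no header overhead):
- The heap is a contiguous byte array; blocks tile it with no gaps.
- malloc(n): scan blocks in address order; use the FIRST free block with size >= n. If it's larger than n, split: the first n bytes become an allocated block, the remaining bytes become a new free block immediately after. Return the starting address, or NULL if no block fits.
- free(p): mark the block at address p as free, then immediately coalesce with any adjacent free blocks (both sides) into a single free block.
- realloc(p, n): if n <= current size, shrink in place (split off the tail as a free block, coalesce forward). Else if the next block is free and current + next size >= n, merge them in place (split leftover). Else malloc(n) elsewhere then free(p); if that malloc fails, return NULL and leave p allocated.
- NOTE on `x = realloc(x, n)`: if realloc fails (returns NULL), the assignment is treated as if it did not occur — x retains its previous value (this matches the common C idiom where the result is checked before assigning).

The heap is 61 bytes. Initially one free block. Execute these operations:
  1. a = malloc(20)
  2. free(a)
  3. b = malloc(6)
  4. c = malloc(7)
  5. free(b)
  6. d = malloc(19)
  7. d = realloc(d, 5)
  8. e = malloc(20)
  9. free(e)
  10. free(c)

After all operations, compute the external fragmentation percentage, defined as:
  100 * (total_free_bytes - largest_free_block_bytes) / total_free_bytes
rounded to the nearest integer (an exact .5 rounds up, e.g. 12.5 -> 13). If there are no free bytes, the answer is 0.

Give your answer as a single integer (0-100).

Op 1: a = malloc(20) -> a = 0; heap: [0-19 ALLOC][20-60 FREE]
Op 2: free(a) -> (freed a); heap: [0-60 FREE]
Op 3: b = malloc(6) -> b = 0; heap: [0-5 ALLOC][6-60 FREE]
Op 4: c = malloc(7) -> c = 6; heap: [0-5 ALLOC][6-12 ALLOC][13-60 FREE]
Op 5: free(b) -> (freed b); heap: [0-5 FREE][6-12 ALLOC][13-60 FREE]
Op 6: d = malloc(19) -> d = 13; heap: [0-5 FREE][6-12 ALLOC][13-31 ALLOC][32-60 FREE]
Op 7: d = realloc(d, 5) -> d = 13; heap: [0-5 FREE][6-12 ALLOC][13-17 ALLOC][18-60 FREE]
Op 8: e = malloc(20) -> e = 18; heap: [0-5 FREE][6-12 ALLOC][13-17 ALLOC][18-37 ALLOC][38-60 FREE]
Op 9: free(e) -> (freed e); heap: [0-5 FREE][6-12 ALLOC][13-17 ALLOC][18-60 FREE]
Op 10: free(c) -> (freed c); heap: [0-12 FREE][13-17 ALLOC][18-60 FREE]
Free blocks: [13 43] total_free=56 largest=43 -> 100*(56-43)/56 = 1300/56 ≈ 23.214 -> rounds to 23

Answer: 23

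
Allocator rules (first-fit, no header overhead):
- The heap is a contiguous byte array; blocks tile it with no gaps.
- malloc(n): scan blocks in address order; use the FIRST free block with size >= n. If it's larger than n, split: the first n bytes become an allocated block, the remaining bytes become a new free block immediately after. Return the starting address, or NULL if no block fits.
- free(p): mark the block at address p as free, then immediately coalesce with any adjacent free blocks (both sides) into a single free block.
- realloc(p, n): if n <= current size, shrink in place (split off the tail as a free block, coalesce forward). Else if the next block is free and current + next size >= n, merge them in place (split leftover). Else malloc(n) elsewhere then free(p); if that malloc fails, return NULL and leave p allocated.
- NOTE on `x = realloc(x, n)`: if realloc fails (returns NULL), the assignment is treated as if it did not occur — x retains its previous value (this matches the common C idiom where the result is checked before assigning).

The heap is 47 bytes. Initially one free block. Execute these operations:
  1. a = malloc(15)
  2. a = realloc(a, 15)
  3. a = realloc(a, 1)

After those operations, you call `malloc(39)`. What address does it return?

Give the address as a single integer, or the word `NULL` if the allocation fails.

Op 1: a = malloc(15) -> a = 0; heap: [0-14 ALLOC][15-46 FREE]
Op 2: a = realloc(a, 15) -> a = 0; heap: [0-14 ALLOC][15-46 FREE]
Op 3: a = realloc(a, 1) -> a = 0; heap: [0-0 ALLOC][1-46 FREE]
malloc(39): first-fit scan over [0-0 ALLOC][1-46 FREE] -> 1

Answer: 1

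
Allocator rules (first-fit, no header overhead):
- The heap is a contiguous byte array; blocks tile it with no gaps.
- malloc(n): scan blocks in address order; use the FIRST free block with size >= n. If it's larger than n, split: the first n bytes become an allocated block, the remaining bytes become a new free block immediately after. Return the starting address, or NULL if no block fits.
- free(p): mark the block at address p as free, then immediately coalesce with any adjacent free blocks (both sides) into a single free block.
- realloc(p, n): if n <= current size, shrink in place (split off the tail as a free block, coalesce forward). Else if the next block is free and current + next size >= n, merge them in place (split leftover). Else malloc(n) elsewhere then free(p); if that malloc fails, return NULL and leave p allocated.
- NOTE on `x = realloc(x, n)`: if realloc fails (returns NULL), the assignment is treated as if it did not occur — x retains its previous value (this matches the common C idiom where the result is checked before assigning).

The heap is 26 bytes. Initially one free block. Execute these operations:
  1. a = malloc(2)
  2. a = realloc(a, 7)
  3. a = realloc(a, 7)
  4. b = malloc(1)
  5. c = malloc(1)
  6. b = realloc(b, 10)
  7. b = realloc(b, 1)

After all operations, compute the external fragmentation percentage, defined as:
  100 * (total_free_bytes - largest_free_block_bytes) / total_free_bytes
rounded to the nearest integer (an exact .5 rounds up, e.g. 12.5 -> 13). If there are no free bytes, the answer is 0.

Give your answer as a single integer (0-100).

Op 1: a = malloc(2) -> a = 0; heap: [0-1 ALLOC][2-25 FREE]
Op 2: a = realloc(a, 7) -> a = 0; heap: [0-6 ALLOC][7-25 FREE]
Op 3: a = realloc(a, 7) -> a = 0; heap: [0-6 ALLOC][7-25 FREE]
Op 4: b = malloc(1) -> b = 7; heap: [0-6 ALLOC][7-7 ALLOC][8-25 FREE]
Op 5: c = malloc(1) -> c = 8; heap: [0-6 ALLOC][7-7 ALLOC][8-8 ALLOC][9-25 FREE]
Op 6: b = realloc(b, 10) -> b = 9; heap: [0-6 ALLOC][7-7 FREE][8-8 ALLOC][9-18 ALLOC][19-25 FREE]
Op 7: b = realloc(b, 1) -> b = 9; heap: [0-6 ALLOC][7-7 FREE][8-8 ALLOC][9-9 ALLOC][10-25 FREE]
Free blocks: [1 16] total_free=17 largest=16 -> 100*(17-16)/17 = 100/17 ≈ 5.882 -> rounds to 6

Answer: 6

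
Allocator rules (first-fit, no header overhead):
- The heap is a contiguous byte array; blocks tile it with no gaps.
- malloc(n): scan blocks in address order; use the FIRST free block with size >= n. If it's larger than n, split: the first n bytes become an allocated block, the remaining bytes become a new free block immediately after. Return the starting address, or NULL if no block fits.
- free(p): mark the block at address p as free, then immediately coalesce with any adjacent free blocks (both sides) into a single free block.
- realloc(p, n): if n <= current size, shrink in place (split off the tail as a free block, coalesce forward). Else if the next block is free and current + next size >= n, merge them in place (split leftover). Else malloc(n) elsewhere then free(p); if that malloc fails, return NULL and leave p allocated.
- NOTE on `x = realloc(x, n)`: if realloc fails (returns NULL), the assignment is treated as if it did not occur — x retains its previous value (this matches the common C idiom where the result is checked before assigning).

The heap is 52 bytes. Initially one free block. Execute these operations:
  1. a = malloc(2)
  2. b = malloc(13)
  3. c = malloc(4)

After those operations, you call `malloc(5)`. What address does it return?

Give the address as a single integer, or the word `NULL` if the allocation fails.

Answer: 19

Derivation:
Op 1: a = malloc(2) -> a = 0; heap: [0-1 ALLOC][2-51 FREE]
Op 2: b = malloc(13) -> b = 2; heap: [0-1 ALLOC][2-14 ALLOC][15-51 FREE]
Op 3: c = malloc(4) -> c = 15; heap: [0-1 ALLOC][2-14 ALLOC][15-18 ALLOC][19-51 FREE]
malloc(5): first-fit scan over [0-1 ALLOC][2-14 ALLOC][15-18 ALLOC][19-51 FREE] -> 19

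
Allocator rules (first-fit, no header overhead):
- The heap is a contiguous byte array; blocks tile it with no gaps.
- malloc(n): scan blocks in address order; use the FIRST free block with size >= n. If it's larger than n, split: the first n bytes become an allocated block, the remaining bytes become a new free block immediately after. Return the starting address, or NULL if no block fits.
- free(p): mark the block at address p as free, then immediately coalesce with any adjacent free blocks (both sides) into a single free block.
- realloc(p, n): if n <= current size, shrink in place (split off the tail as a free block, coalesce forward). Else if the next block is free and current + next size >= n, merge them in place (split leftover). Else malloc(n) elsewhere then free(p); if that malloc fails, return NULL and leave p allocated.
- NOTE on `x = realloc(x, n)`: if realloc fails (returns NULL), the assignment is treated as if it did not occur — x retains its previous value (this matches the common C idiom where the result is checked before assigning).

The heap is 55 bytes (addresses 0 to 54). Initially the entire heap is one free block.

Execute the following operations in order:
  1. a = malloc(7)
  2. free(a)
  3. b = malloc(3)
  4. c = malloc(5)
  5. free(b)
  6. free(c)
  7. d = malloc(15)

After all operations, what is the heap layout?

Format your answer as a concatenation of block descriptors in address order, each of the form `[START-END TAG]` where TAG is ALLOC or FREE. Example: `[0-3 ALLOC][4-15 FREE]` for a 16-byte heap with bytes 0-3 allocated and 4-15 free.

Answer: [0-14 ALLOC][15-54 FREE]

Derivation:
Op 1: a = malloc(7) -> a = 0; heap: [0-6 ALLOC][7-54 FREE]
Op 2: free(a) -> (freed a); heap: [0-54 FREE]
Op 3: b = malloc(3) -> b = 0; heap: [0-2 ALLOC][3-54 FREE]
Op 4: c = malloc(5) -> c = 3; heap: [0-2 ALLOC][3-7 ALLOC][8-54 FREE]
Op 5: free(b) -> (freed b); heap: [0-2 FREE][3-7 ALLOC][8-54 FREE]
Op 6: free(c) -> (freed c); heap: [0-54 FREE]
Op 7: d = malloc(15) -> d = 0; heap: [0-14 ALLOC][15-54 FREE]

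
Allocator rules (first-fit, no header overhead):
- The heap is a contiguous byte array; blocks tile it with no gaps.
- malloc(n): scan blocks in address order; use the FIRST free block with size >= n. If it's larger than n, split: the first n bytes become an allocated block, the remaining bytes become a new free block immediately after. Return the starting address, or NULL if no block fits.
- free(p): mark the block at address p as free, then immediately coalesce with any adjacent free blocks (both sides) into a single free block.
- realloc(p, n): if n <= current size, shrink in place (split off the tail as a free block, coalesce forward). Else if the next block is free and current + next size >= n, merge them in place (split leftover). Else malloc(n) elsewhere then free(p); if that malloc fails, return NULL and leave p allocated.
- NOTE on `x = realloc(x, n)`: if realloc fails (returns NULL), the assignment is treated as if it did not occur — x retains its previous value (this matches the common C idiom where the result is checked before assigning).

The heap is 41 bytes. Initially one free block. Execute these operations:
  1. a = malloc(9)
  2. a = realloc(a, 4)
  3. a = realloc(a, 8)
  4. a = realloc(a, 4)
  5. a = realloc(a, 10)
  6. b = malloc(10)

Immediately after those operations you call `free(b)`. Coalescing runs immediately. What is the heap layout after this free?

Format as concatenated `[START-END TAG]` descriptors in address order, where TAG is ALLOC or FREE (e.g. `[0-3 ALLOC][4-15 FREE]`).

Answer: [0-9 ALLOC][10-40 FREE]

Derivation:
Op 1: a = malloc(9) -> a = 0; heap: [0-8 ALLOC][9-40 FREE]
Op 2: a = realloc(a, 4) -> a = 0; heap: [0-3 ALLOC][4-40 FREE]
Op 3: a = realloc(a, 8) -> a = 0; heap: [0-7 ALLOC][8-40 FREE]
Op 4: a = realloc(a, 4) -> a = 0; heap: [0-3 ALLOC][4-40 FREE]
Op 5: a = realloc(a, 10) -> a = 0; heap: [0-9 ALLOC][10-40 FREE]
Op 6: b = malloc(10) -> b = 10; heap: [0-9 ALLOC][10-19 ALLOC][20-40 FREE]
free(b): b = 10 -> block [10-19 ALLOC]; mark free, coalesce with adjacent free neighbors -> [0-9 ALLOC][10-40 FREE]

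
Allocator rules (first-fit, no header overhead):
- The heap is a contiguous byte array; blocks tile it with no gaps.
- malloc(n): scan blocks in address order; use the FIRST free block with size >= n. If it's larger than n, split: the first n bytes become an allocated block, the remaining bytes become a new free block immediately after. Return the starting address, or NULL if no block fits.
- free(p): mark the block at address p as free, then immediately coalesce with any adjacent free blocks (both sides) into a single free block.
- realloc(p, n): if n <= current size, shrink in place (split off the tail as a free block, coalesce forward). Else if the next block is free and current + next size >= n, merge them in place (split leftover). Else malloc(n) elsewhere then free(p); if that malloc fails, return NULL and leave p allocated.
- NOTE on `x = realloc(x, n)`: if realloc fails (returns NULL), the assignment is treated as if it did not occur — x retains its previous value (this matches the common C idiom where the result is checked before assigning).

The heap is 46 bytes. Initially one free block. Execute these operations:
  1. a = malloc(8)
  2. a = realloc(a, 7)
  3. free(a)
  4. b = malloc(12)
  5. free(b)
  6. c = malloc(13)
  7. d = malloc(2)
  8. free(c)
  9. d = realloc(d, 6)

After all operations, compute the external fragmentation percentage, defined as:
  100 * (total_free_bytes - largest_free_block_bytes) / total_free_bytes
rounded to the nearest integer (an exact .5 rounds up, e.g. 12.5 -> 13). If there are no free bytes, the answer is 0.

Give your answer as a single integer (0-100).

Op 1: a = malloc(8) -> a = 0; heap: [0-7 ALLOC][8-45 FREE]
Op 2: a = realloc(a, 7) -> a = 0; heap: [0-6 ALLOC][7-45 FREE]
Op 3: free(a) -> (freed a); heap: [0-45 FREE]
Op 4: b = malloc(12) -> b = 0; heap: [0-11 ALLOC][12-45 FREE]
Op 5: free(b) -> (freed b); heap: [0-45 FREE]
Op 6: c = malloc(13) -> c = 0; heap: [0-12 ALLOC][13-45 FREE]
Op 7: d = malloc(2) -> d = 13; heap: [0-12 ALLOC][13-14 ALLOC][15-45 FREE]
Op 8: free(c) -> (freed c); heap: [0-12 FREE][13-14 ALLOC][15-45 FREE]
Op 9: d = realloc(d, 6) -> d = 13; heap: [0-12 FREE][13-18 ALLOC][19-45 FREE]
Free blocks: [13 27] total_free=40 largest=27 -> 100*(40-27)/40 = 1300/40 = 32.5 -> rounds to 33

Answer: 33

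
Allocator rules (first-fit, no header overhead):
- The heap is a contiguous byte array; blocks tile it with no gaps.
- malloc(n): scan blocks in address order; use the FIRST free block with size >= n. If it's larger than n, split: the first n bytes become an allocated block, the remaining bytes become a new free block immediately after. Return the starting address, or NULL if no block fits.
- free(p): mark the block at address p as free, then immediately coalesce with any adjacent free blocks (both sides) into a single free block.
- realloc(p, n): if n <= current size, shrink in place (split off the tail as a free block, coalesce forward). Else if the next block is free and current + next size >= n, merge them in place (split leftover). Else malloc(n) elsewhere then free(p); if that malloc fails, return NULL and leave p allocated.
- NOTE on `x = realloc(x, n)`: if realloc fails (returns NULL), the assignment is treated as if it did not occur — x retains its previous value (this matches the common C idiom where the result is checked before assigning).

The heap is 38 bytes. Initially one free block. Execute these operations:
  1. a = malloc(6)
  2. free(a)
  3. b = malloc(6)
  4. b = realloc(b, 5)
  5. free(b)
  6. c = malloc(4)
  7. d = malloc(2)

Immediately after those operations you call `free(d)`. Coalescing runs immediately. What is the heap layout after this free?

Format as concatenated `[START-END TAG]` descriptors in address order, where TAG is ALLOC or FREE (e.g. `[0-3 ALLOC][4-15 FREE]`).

Op 1: a = malloc(6) -> a = 0; heap: [0-5 ALLOC][6-37 FREE]
Op 2: free(a) -> (freed a); heap: [0-37 FREE]
Op 3: b = malloc(6) -> b = 0; heap: [0-5 ALLOC][6-37 FREE]
Op 4: b = realloc(b, 5) -> b = 0; heap: [0-4 ALLOC][5-37 FREE]
Op 5: free(b) -> (freed b); heap: [0-37 FREE]
Op 6: c = malloc(4) -> c = 0; heap: [0-3 ALLOC][4-37 FREE]
Op 7: d = malloc(2) -> d = 4; heap: [0-3 ALLOC][4-5 ALLOC][6-37 FREE]
free(d): d = 4 -> block [4-5 ALLOC]; mark free, coalesce with adjacent free neighbors -> [0-3 ALLOC][4-37 FREE]

Answer: [0-3 ALLOC][4-37 FREE]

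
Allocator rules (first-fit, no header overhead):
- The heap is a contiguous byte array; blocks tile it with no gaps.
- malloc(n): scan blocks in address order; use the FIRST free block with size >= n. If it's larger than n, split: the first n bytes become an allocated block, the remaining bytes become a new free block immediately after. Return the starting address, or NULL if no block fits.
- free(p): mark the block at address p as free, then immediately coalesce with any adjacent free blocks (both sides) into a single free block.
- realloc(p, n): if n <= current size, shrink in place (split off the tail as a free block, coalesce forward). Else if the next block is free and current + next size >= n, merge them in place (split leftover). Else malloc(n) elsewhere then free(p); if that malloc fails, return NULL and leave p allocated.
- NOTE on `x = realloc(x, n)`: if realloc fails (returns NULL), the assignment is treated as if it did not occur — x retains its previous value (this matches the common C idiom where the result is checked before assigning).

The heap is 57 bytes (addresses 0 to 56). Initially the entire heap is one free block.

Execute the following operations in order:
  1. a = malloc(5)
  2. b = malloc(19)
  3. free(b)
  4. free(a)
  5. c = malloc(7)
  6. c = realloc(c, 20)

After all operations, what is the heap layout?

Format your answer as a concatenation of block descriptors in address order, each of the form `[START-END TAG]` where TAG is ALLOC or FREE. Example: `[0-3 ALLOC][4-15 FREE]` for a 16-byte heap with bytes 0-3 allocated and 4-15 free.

Op 1: a = malloc(5) -> a = 0; heap: [0-4 ALLOC][5-56 FREE]
Op 2: b = malloc(19) -> b = 5; heap: [0-4 ALLOC][5-23 ALLOC][24-56 FREE]
Op 3: free(b) -> (freed b); heap: [0-4 ALLOC][5-56 FREE]
Op 4: free(a) -> (freed a); heap: [0-56 FREE]
Op 5: c = malloc(7) -> c = 0; heap: [0-6 ALLOC][7-56 FREE]
Op 6: c = realloc(c, 20) -> c = 0; heap: [0-19 ALLOC][20-56 FREE]

Answer: [0-19 ALLOC][20-56 FREE]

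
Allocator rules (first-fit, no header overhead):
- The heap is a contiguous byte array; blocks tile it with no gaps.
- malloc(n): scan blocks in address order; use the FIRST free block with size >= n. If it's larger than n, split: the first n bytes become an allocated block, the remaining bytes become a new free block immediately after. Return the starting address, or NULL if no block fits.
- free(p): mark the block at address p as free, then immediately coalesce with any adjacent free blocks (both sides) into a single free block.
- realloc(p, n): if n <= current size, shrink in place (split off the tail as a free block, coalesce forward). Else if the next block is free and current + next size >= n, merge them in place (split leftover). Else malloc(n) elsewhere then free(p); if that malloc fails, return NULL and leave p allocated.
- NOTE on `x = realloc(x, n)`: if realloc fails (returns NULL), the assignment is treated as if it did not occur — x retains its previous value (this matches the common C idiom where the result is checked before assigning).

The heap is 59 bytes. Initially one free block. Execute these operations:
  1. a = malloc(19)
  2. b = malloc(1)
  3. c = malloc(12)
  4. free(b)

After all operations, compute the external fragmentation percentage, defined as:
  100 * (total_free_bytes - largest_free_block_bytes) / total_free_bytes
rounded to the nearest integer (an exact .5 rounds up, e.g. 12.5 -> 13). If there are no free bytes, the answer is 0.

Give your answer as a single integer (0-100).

Op 1: a = malloc(19) -> a = 0; heap: [0-18 ALLOC][19-58 FREE]
Op 2: b = malloc(1) -> b = 19; heap: [0-18 ALLOC][19-19 ALLOC][20-58 FREE]
Op 3: c = malloc(12) -> c = 20; heap: [0-18 ALLOC][19-19 ALLOC][20-31 ALLOC][32-58 FREE]
Op 4: free(b) -> (freed b); heap: [0-18 ALLOC][19-19 FREE][20-31 ALLOC][32-58 FREE]
Free blocks: [1 27] total_free=28 largest=27 -> 100*(28-27)/28 = 100/28 ≈ 3.571 -> rounds to 4

Answer: 4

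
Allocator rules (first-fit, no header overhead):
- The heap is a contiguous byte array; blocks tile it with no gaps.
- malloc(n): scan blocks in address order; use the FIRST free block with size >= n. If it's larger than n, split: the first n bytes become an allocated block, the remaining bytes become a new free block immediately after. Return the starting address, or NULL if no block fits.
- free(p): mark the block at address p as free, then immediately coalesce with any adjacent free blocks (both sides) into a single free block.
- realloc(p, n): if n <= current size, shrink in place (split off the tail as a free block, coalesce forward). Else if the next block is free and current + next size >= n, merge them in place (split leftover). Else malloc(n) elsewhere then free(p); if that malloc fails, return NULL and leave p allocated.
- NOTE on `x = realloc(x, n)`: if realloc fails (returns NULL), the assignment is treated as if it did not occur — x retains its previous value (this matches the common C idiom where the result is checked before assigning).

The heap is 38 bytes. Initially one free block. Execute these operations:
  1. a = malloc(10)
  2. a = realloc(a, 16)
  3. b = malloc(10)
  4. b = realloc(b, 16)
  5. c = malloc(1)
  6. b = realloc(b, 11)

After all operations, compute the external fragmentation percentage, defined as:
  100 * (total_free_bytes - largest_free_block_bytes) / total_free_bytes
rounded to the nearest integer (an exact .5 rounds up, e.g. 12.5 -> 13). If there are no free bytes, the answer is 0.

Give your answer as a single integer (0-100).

Op 1: a = malloc(10) -> a = 0; heap: [0-9 ALLOC][10-37 FREE]
Op 2: a = realloc(a, 16) -> a = 0; heap: [0-15 ALLOC][16-37 FREE]
Op 3: b = malloc(10) -> b = 16; heap: [0-15 ALLOC][16-25 ALLOC][26-37 FREE]
Op 4: b = realloc(b, 16) -> b = 16; heap: [0-15 ALLOC][16-31 ALLOC][32-37 FREE]
Op 5: c = malloc(1) -> c = 32; heap: [0-15 ALLOC][16-31 ALLOC][32-32 ALLOC][33-37 FREE]
Op 6: b = realloc(b, 11) -> b = 16; heap: [0-15 ALLOC][16-26 ALLOC][27-31 FREE][32-32 ALLOC][33-37 FREE]
Free blocks: [5 5] total_free=10 largest=5 -> 100*(10-5)/10 = 500/10 = 50

Answer: 50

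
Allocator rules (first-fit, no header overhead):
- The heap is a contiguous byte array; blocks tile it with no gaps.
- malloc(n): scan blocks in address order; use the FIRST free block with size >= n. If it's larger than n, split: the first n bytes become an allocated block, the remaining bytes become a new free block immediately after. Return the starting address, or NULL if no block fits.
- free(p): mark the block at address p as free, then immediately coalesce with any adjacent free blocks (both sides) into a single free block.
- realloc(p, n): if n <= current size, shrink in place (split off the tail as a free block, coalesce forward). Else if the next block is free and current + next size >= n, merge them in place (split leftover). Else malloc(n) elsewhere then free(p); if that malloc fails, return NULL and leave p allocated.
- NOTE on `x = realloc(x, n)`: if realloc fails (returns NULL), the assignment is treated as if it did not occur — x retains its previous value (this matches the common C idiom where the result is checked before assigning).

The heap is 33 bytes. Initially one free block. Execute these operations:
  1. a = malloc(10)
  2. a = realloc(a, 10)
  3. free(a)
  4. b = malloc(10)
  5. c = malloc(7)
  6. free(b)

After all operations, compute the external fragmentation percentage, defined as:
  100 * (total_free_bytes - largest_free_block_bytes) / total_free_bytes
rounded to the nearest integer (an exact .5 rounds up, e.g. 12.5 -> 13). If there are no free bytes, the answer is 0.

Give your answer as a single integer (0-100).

Op 1: a = malloc(10) -> a = 0; heap: [0-9 ALLOC][10-32 FREE]
Op 2: a = realloc(a, 10) -> a = 0; heap: [0-9 ALLOC][10-32 FREE]
Op 3: free(a) -> (freed a); heap: [0-32 FREE]
Op 4: b = malloc(10) -> b = 0; heap: [0-9 ALLOC][10-32 FREE]
Op 5: c = malloc(7) -> c = 10; heap: [0-9 ALLOC][10-16 ALLOC][17-32 FREE]
Op 6: free(b) -> (freed b); heap: [0-9 FREE][10-16 ALLOC][17-32 FREE]
Free blocks: [10 16] total_free=26 largest=16 -> 100*(26-16)/26 = 1000/26 ≈ 38.462 -> rounds to 38

Answer: 38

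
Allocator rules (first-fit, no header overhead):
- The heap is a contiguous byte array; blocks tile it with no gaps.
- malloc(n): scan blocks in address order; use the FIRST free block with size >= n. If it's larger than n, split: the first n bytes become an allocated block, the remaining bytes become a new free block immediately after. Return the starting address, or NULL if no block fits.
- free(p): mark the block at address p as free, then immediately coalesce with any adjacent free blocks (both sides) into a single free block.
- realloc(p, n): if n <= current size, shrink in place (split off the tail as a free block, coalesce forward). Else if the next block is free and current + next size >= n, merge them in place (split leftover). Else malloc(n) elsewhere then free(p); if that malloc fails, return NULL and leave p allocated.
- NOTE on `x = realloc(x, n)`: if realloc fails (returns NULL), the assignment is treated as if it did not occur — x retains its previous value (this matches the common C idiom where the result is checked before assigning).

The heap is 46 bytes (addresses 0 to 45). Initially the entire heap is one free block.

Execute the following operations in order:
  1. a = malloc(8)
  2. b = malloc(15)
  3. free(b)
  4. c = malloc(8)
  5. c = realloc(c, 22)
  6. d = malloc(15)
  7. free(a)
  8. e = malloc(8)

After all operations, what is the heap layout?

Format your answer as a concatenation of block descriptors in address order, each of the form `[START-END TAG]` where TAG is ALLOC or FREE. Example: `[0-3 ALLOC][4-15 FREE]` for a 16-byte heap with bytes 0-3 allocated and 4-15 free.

Op 1: a = malloc(8) -> a = 0; heap: [0-7 ALLOC][8-45 FREE]
Op 2: b = malloc(15) -> b = 8; heap: [0-7 ALLOC][8-22 ALLOC][23-45 FREE]
Op 3: free(b) -> (freed b); heap: [0-7 ALLOC][8-45 FREE]
Op 4: c = malloc(8) -> c = 8; heap: [0-7 ALLOC][8-15 ALLOC][16-45 FREE]
Op 5: c = realloc(c, 22) -> c = 8; heap: [0-7 ALLOC][8-29 ALLOC][30-45 FREE]
Op 6: d = malloc(15) -> d = 30; heap: [0-7 ALLOC][8-29 ALLOC][30-44 ALLOC][45-45 FREE]
Op 7: free(a) -> (freed a); heap: [0-7 FREE][8-29 ALLOC][30-44 ALLOC][45-45 FREE]
Op 8: e = malloc(8) -> e = 0; heap: [0-7 ALLOC][8-29 ALLOC][30-44 ALLOC][45-45 FREE]

Answer: [0-7 ALLOC][8-29 ALLOC][30-44 ALLOC][45-45 FREE]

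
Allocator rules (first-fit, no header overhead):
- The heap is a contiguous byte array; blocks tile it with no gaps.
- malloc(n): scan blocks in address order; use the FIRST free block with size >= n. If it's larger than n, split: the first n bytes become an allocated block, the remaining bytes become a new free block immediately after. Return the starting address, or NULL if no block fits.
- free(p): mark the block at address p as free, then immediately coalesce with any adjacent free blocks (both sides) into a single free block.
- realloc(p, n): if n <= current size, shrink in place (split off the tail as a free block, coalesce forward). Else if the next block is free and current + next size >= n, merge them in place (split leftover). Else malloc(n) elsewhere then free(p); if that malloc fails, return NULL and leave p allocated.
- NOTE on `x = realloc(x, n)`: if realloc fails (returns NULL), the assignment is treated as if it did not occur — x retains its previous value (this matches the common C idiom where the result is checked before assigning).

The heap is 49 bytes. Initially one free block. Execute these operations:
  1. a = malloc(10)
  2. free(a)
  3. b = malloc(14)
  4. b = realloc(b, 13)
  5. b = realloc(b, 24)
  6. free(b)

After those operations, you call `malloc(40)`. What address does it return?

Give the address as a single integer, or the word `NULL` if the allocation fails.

Op 1: a = malloc(10) -> a = 0; heap: [0-9 ALLOC][10-48 FREE]
Op 2: free(a) -> (freed a); heap: [0-48 FREE]
Op 3: b = malloc(14) -> b = 0; heap: [0-13 ALLOC][14-48 FREE]
Op 4: b = realloc(b, 13) -> b = 0; heap: [0-12 ALLOC][13-48 FREE]
Op 5: b = realloc(b, 24) -> b = 0; heap: [0-23 ALLOC][24-48 FREE]
Op 6: free(b) -> (freed b); heap: [0-48 FREE]
malloc(40): first-fit scan over [0-48 FREE] -> 0

Answer: 0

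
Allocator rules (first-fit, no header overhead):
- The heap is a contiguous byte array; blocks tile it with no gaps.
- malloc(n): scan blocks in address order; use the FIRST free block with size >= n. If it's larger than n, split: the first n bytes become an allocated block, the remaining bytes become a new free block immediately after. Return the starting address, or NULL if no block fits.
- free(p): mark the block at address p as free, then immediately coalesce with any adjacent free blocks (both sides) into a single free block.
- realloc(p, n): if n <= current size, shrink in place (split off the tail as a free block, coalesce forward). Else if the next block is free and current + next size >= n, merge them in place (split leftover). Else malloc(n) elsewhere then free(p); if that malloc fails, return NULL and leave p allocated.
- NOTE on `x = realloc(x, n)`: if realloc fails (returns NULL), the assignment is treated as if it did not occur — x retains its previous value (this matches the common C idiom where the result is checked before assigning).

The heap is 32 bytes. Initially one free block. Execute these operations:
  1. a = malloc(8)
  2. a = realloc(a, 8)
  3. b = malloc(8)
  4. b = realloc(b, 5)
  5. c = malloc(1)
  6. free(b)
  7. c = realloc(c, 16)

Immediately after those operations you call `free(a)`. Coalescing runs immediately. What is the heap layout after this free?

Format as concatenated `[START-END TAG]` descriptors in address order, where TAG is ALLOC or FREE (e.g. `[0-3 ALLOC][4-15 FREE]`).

Op 1: a = malloc(8) -> a = 0; heap: [0-7 ALLOC][8-31 FREE]
Op 2: a = realloc(a, 8) -> a = 0; heap: [0-7 ALLOC][8-31 FREE]
Op 3: b = malloc(8) -> b = 8; heap: [0-7 ALLOC][8-15 ALLOC][16-31 FREE]
Op 4: b = realloc(b, 5) -> b = 8; heap: [0-7 ALLOC][8-12 ALLOC][13-31 FREE]
Op 5: c = malloc(1) -> c = 13; heap: [0-7 ALLOC][8-12 ALLOC][13-13 ALLOC][14-31 FREE]
Op 6: free(b) -> (freed b); heap: [0-7 ALLOC][8-12 FREE][13-13 ALLOC][14-31 FREE]
Op 7: c = realloc(c, 16) -> c = 13; heap: [0-7 ALLOC][8-12 FREE][13-28 ALLOC][29-31 FREE]
free(a): a = 0 -> block [0-7 ALLOC]; mark free, coalesce with adjacent free neighbors -> [0-12 FREE][13-28 ALLOC][29-31 FREE]

Answer: [0-12 FREE][13-28 ALLOC][29-31 FREE]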